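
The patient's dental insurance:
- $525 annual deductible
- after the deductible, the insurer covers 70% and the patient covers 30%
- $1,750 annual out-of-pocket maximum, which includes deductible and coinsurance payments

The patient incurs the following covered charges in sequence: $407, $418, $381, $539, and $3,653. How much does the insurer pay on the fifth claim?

$2,794

Claim 1 — $407: fully absorbed by the deductible. Patient pays $407; OOP now $407. Insurer: $407 − $407 = $0.
Claim 2 — $418: $118 to deductible, leaving $300; coinsurance $300 × 30% = $90. Patient pays $208; OOP now $615. Plan pays $418 − $208 = $210.
Claim 3 — $381: 30% coinsurance on $381 = $114.30. Patient owes $114.30 (running OOP $729.30). Plan pays $381 − $114.30 = $266.70.
Claim 4 — $539: deductible met; 30% of $539 = $161.70. Patient pays $161.70; OOP now $891. Plan pays $539 − $161.70 = $377.30.
Claim 5 — $3,653: deductible met; 30% of $3,653 = $1,095.90. Adding that to $891 gives $1,986.90, past the $1,750 cap; patient pays only $1,750 − $891 = $859. Insurer: $3,653 − $859 = $2,794.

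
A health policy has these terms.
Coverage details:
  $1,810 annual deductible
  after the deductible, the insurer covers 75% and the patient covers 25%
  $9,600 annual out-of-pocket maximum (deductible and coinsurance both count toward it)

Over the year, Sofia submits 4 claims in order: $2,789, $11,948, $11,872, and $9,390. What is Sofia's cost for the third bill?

$2,968

Bill 1, $2,789: $1,810 finishes the deductible; $979 goes to coinsurance; patient's 25% is $244.75. Cost to patient: $2,054.75. OOP to date $2,054.75.
Bill 2, $11,948: deductible met; 25% of $11,948 = $2,987. Patient pays $2,987; OOP now $5,041.75.
Bill 3, $11,872: deductible met; 25% of $11,872 = $2,968. Patient owes $2,968 (running OOP $8,009.75).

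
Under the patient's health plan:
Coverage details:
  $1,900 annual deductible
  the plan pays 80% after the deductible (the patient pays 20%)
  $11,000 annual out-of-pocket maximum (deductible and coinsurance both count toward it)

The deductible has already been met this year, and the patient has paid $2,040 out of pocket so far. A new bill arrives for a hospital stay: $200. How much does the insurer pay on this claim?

$160

The deductible is already satisfied, so the full bill goes to coinsurance.
20% of $200 = $40 falls to the patient.
Year-to-date out-of-pocket becomes $2,040 + $40 = $2,080, still under the $11,000 maximum, so no cap applies.
The plan picks up $200 − $40 = $160.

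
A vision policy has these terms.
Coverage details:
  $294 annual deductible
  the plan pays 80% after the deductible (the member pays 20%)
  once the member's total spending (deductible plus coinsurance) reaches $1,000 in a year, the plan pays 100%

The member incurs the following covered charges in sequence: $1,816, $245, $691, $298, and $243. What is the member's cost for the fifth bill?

Bill 1, $1,816: $294 finishes the deductible; $1,522 goes to coinsurance; coinsurance $1,522 × 20% = $304.40. Member owes $598.40 (running OOP $598.40).
Bill 2, $245: 20% coinsurance on $245 = $49. Member owes $49 (running OOP $647.40).
Bill 3, $691: deductible already satisfied, so member's share is 20% × $691 = $138.20. Member owes $138.20 (running OOP $785.60).
Bill 4, $298: deductible already satisfied, so member's share is 20% × $298 = $59.60. Member pays $59.60; OOP now $845.20.
Bill 5, $243: deductible already satisfied, so member's share is 20% × $243 = $48.60. Cost to member: $48.60. OOP to date $893.80.

$48.60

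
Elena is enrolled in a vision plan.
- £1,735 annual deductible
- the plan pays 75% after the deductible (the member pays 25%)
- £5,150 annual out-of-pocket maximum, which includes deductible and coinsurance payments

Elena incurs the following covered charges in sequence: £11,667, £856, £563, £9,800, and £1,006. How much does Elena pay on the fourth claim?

Claim 1 (£11,667): £1,735 to deductible, leaving £9,932; 25% of £9,932 = £2,483. Member owes £4,218 (running OOP £4,218).
Claim 2 (£856): deductible already satisfied, so member's share is 25% × £856 = £214. Member owes £214 (running OOP £4,432).
Claim 3 (£563): deductible already satisfied, so member's share is 25% × £563 = £140.75. Cost to member: £140.75. OOP to date £4,572.75.
Claim 4 (£9,800): deductible already satisfied, so member's share is 25% × £9,800 = £2,450. Adding that to £4,572.75 gives £7,022.75, past the £5,150 cap; member pays only £5,150 − £4,572.75 = £577.25.

£577.25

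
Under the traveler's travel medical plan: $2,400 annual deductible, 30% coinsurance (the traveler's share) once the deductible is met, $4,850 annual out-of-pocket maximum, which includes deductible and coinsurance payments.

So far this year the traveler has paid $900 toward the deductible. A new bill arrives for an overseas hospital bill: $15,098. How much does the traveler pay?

Deductible still to meet: $2,400 − $900 = $1,500.
The remaining $13,598 (= $15,098 − $1,500) moves to coinsurance.
30% of $13,598 = $4,079.40 falls to the traveler.
Traveler responsibility before any cap: $1,500 + $4,079.40 = $5,579.40.
That would bring total out-of-pocket to $6,479.40, past the $4,850 cap. The traveler is capped at $4,850 − $900 = $3,950 on this claim.

$3,950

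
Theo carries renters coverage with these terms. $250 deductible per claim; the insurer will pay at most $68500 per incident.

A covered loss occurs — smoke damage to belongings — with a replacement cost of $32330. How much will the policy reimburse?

$32080

After the deductible, $32330 − $250 = $32080 remains.
That's under the $68500 cap, so the insurer reimburses the full $32080.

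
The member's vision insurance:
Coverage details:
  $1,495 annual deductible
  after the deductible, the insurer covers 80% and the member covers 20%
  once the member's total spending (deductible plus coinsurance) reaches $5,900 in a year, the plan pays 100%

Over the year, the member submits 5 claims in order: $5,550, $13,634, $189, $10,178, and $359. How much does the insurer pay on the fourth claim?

Bill 1, $5,550: deductible takes $1,495, $4,055 remains; coinsurance $4,055 × 20% = $811. Cost to member: $2,306. OOP to date $2,306. Plan pays $5,550 − $2,306 = $3,244.
Bill 2, $13,634: deductible met; 20% of $13,634 = $2,726.80. Member pays $2,726.80; OOP now $5,032.80. Insurer: $13,634 − $2,726.80 = $10,907.20.
Bill 3, $189: deductible already satisfied, so member's share is 20% × $189 = $37.80. Cost to member: $37.80. OOP to date $5,070.60. Plan pays $189 − $37.80 = $151.20.
Bill 4, $10,178: deductible met; 20% of $10,178 = $2,035.60. OOP would hit $7,106.20 > $5,900, so the cap limits the member to $5,900 − $5,070.60 = $829.40. Plan pays $10,178 − $829.40 = $9,348.60.

$9,348.60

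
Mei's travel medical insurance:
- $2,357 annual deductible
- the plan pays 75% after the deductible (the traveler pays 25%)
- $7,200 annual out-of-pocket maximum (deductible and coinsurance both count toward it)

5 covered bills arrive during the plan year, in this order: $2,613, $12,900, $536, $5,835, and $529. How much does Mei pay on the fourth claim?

$1,420

#1 ($2,613): deductible takes $2,357, $256 remains; traveler's 25% is $64. Cost to traveler: $2,421. OOP to date $2,421.
#2 ($12,900): deductible already satisfied, so traveler's share is 25% × $12,900 = $3,225. Traveler pays $3,225; OOP now $5,646.
#3 ($536): deductible already satisfied, so traveler's share is 25% × $536 = $134. Cost to traveler: $134. OOP to date $5,780.
#4 ($5,835): deductible already satisfied, so traveler's share is 25% × $5,835 = $1,458.75. Adding that to $5,780 gives $7,238.75, past the $7,200 cap; traveler pays only $7,200 − $5,780 = $1,420.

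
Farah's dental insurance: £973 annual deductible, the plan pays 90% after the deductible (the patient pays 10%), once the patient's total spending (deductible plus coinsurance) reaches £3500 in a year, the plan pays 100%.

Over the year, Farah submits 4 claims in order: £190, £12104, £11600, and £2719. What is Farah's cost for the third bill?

£1160

#1 (£190): all of it applies to the deductible. Patient pays £190; OOP now £190.
#2 (£12104): deductible takes £783, £11321 remains; 10% of £11321 = £1132.10. Patient owes £1915.10 (running OOP £2105.10).
#3 (£11600): deductible already satisfied, so patient's share is 10% × £11600 = £1160. Patient owes £1160 (running OOP £3265.10).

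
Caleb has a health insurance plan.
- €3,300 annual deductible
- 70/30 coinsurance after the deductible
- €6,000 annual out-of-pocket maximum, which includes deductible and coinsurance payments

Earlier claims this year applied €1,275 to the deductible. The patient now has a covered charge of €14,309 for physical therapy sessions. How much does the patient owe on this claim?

€1,275 of the €3,300 deductible is already met, leaving €2,025.
That leaves €14,309 − €2,025 = €12,284 for coinsurance.
Coinsurance: €12,284 × 30% = €3,685.20.
Patient responsibility before any cap: €2,025 + €3,685.20 = €5,710.20.
Year-to-date out-of-pocket would reach €1,275 + €5,710.20 = €6,985.20, above the €6,000 maximum, so the patient pays only €6,000 − €1,275 = €4,725.

€4,725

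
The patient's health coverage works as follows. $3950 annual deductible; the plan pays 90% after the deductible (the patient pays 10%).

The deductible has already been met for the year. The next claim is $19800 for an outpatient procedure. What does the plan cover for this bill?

$17820

With the deductible met, the entire $19800 is subject to coinsurance.
10% of $19800 = $1980 falls to the patient.
The insurer covers the remainder: $19800 − $1980 = $17820.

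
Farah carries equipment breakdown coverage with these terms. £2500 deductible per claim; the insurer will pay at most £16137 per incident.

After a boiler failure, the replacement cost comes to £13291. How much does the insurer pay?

Less the £2500 deductible: £13291 − £2500 = £10791.
£10791 is within the £16137 limit, so the insurer pays £10791.

£10791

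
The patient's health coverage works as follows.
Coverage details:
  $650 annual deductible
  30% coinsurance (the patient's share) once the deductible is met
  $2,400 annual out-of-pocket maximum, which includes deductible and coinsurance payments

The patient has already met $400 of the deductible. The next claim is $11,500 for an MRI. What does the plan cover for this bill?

Deductible still to meet: $650 − $400 = $250.
The remaining $11,250 (= $11,500 − $250) moves to coinsurance.
30% of $11,250 = $3,375 falls to the patient.
That puts the patient's cost at $250 + $3,375 = $3,625 before any cap.
Adding $3,625 to the $400 already spent would give $4,025, which exceeds the $2,400 cap; the patient pays just $2,400 − $400 = $2,000.
The insurer covers the remainder: $11,500 − $2,000 = $9,500.

$9,500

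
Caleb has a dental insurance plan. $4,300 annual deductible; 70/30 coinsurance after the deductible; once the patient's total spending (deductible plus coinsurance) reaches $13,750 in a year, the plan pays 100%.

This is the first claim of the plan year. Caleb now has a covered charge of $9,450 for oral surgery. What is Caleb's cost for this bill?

$5,845

The full $4,300 deductible is still open; $4,300 of this bill applies to it.
That leaves $9,450 − $4,300 = $5,150 for coinsurance.
30% of $5,150 = $1,545 falls to the patient.
So the patient owes $4,300 + $1,545 = $5,845 before any cap.
Year-to-date out-of-pocket becomes $0 + $5,845 = $5,845, still under the $13,750 maximum, so no cap applies.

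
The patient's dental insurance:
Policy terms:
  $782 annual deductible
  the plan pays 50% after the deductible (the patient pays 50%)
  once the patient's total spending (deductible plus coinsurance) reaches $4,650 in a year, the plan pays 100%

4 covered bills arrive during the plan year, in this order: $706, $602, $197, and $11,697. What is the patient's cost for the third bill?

Claim 1 ($706): all of it applies to the deductible. Cost to patient: $706. OOP to date $706.
Claim 2 ($602): $76 finishes the deductible; $526 goes to coinsurance; coinsurance $526 × 50% = $263. Cost to patient: $339. OOP to date $1,045.
Claim 3 ($197): 50% coinsurance on $197 = $98.50. Patient pays $98.50; OOP now $1,143.50.

$98.50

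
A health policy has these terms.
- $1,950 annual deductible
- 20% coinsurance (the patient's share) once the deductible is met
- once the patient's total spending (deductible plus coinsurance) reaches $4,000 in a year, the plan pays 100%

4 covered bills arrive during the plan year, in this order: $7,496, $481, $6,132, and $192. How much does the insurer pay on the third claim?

Claim 1 ($7,496): $1,950 to deductible, leaving $5,546; patient's 20% is $1,109.20. Patient owes $3,059.20 (running OOP $3,059.20). Plan pays $7,496 − $3,059.20 = $4,436.80.
Claim 2 ($481): 20% coinsurance on $481 = $96.20. Cost to patient: $96.20. OOP to date $3,155.40. Plan pays $481 − $96.20 = $384.80.
Claim 3 ($6,132): 20% coinsurance on $6,132 = $1,226.40. OOP would hit $4,381.80 > $4,000, so the cap limits the patient to $4,000 − $3,155.40 = $844.60. Plan pays $6,132 − $844.60 = $5,287.40.

$5,287.40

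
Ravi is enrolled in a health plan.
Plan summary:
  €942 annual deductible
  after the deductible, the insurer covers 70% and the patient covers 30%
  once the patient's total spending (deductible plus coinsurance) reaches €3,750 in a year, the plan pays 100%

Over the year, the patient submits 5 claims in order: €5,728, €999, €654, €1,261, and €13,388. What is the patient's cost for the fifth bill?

€498

Bill 1, €5,728: €942 to deductible, leaving €4,786; patient's 30% is €1,435.80. Patient owes €2,377.80 (running OOP €2,377.80).
Bill 2, €999: deductible met; 30% of €999 = €299.70. Cost to patient: €299.70. OOP to date €2,677.50.
Bill 3, €654: deductible already satisfied, so patient's share is 30% × €654 = €196.20. Patient owes €196.20 (running OOP €2,873.70).
Bill 4, €1,261: 30% coinsurance on €1,261 = €378.30. Patient owes €378.30 (running OOP €3,252).
Bill 5, €13,388: deductible met; 30% of €13,388 = €4,016.40. OOP would hit €7,268.40 > €3,750, so the cap limits the patient to €3,750 − €3,252 = €498.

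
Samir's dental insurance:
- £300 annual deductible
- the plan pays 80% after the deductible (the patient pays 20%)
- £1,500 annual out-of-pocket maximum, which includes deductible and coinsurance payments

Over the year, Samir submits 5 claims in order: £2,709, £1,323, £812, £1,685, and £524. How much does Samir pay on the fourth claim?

Claim 1 (£2,709): £300 to deductible, leaving £2,409; patient's 20% is £481.80. Patient pays £781.80; OOP now £781.80.
Claim 2 (£1,323): deductible met; 20% of £1,323 = £264.60. Patient pays £264.60; OOP now £1,046.40.
Claim 3 (£812): deductible met; 20% of £812 = £162.40. Patient owes £162.40 (running OOP £1,208.80).
Claim 4 (£1,685): deductible met; 20% of £1,685 = £337. Adding that to £1,208.80 gives £1,545.80, past the £1,500 cap; patient pays only £1,500 − £1,208.80 = £291.20.

£291.20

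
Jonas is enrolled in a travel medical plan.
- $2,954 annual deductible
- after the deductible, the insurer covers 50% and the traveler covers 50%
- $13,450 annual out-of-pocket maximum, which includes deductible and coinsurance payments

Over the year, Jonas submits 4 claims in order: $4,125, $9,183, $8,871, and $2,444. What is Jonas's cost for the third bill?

$4,435.50

#1 ($4,125): $2,954 to deductible, leaving $1,171; traveler's 50% is $585.50. Traveler owes $3,539.50 (running OOP $3,539.50).
#2 ($9,183): 50% coinsurance on $9,183 = $4,591.50. Cost to traveler: $4,591.50. OOP to date $8,131.
#3 ($8,871): deductible met; 50% of $8,871 = $4,435.50. Cost to traveler: $4,435.50. OOP to date $12,566.50.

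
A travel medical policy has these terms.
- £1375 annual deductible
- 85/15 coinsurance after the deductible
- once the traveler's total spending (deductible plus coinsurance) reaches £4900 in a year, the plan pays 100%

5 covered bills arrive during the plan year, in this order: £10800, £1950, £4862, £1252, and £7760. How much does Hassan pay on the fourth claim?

£187.80

Bill 1, £10800: £1375 to deductible, leaving £9425; 15% of £9425 = £1413.75. Cost to traveler: £2788.75. OOP to date £2788.75.
Bill 2, £1950: deductible already satisfied, so traveler's share is 15% × £1950 = £292.50. Traveler pays £292.50; OOP now £3081.25.
Bill 3, £4862: 15% coinsurance on £4862 = £729.30. Traveler owes £729.30 (running OOP £3810.55).
Bill 4, £1252: deductible met; 15% of £1252 = £187.80. Traveler owes £187.80 (running OOP £3998.35).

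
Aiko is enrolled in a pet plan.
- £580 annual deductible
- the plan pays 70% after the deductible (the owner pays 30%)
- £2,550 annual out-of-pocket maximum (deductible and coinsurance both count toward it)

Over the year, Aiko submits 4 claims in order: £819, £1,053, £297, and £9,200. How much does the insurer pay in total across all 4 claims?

£8,819

Bill 1, £819: deductible takes £580, £239 remains; 30% of £239 = £71.70. Cost to owner: £651.70. OOP to date £651.70. Plan pays £819 − £651.70 = £167.30.
Bill 2, £1,053: 30% coinsurance on £1,053 = £315.90. Owner owes £315.90 (running OOP £967.60). Insurer: £1,053 − £315.90 = £737.10.
Bill 3, £297: deductible already satisfied, so owner's share is 30% × £297 = £89.10. Cost to owner: £89.10. OOP to date £1,056.70. Insurer: £297 − £89.10 = £207.90.
Bill 4, £9,200: deductible met; 30% of £9,200 = £2,760. OOP would hit £3,816.70 > £2,550, so the cap limits the owner to £2,550 − £1,056.70 = £1,493.30. Plan pays £9,200 − £1,493.30 = £7,706.70.
Insurer total: £167.30 + £737.10 + £207.90 + £7,706.70 = £8,819.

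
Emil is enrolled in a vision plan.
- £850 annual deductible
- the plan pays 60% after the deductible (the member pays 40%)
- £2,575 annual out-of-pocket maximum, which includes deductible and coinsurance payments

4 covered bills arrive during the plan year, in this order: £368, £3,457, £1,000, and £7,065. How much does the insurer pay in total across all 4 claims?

£9,315

Bill 1, £368: all of it applies to the deductible. Member pays £368; OOP now £368. Insurer: £368 − £368 = £0.
Bill 2, £3,457: £482 finishes the deductible; £2,975 goes to coinsurance; coinsurance £2,975 × 40% = £1,190. Cost to member: £1,672. OOP to date £2,040. Plan pays £3,457 − £1,672 = £1,785.
Bill 3, £1,000: 40% coinsurance on £1,000 = £400. Member pays £400; OOP now £2,440. Insurer: £1,000 − £400 = £600.
Bill 4, £7,065: deductible met; 40% of £7,065 = £2,826. OOP would hit £5,266 > £2,575, so the cap limits the member to £2,575 − £2,440 = £135. Plan pays £7,065 − £135 = £6,930.
Insurer total: £0 + £1,785 + £600 + £6,930 = £9,315.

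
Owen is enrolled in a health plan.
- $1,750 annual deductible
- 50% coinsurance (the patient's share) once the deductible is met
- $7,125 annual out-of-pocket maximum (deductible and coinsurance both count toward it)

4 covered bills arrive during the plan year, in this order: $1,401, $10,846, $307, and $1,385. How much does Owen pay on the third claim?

$126.50

Claim 1 — $1,401: entire amount goes to the deductible. Cost to patient: $1,401. OOP to date $1,401.
Claim 2 — $10,846: deductible takes $349, $10,497 remains; patient's 50% is $5,248.50. Patient owes $5,597.50 (running OOP $6,998.50).
Claim 3 — $307: deductible met; 50% of $307 = $153.50. OOP would hit $7,152 > $7,125, so the cap limits the patient to $7,125 − $6,998.50 = $126.50.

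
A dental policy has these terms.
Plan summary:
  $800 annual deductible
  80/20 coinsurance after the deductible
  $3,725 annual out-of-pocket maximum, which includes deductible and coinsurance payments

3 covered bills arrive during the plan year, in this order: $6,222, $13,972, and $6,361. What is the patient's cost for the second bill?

$1,840.60

Claim 1 ($6,222): $800 finishes the deductible; $5,422 goes to coinsurance; 20% of $5,422 = $1,084.40. Patient owes $1,884.40 (running OOP $1,884.40).
Claim 2 ($13,972): deductible already satisfied, so patient's share is 20% × $13,972 = $2,794.40. That would push OOP to $4,678.80, over the $3,725 cap, so patient pays $3,725 − $1,884.40 = $1,840.60.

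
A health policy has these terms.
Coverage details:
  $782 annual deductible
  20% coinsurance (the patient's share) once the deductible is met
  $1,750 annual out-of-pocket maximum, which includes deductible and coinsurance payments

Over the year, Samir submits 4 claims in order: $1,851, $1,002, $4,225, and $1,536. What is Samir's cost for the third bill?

Bill 1, $1,851: $782 finishes the deductible; $1,069 goes to coinsurance; 20% of $1,069 = $213.80. Patient pays $995.80; OOP now $995.80.
Bill 2, $1,002: deductible already satisfied, so patient's share is 20% × $1,002 = $200.40. Cost to patient: $200.40. OOP to date $1,196.20.
Bill 3, $4,225: 20% coinsurance on $4,225 = $845. That would push OOP to $2,041.20, over the $1,750 cap, so patient pays $1,750 − $1,196.20 = $553.80.

$553.80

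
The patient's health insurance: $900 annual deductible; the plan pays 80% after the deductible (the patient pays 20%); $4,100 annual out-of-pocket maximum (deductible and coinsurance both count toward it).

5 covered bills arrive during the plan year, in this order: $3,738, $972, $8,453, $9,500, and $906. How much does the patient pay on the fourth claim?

$747.40

Bill 1, $3,738: deductible takes $900, $2,838 remains; patient's 20% is $567.60. Cost to patient: $1,467.60. OOP to date $1,467.60.
Bill 2, $972: deductible met; 20% of $972 = $194.40. Patient owes $194.40 (running OOP $1,662).
Bill 3, $8,453: 20% coinsurance on $8,453 = $1,690.60. Patient pays $1,690.60; OOP now $3,352.60.
Bill 4, $9,500: deductible already satisfied, so patient's share is 20% × $9,500 = $1,900. That would push OOP to $5,252.60, over the $4,100 cap, so patient pays $4,100 − $3,352.60 = $747.40.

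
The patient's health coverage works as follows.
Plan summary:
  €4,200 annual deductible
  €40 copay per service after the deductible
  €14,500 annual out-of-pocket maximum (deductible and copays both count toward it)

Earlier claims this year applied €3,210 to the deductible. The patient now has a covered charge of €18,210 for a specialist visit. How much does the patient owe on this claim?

€1,030

Deductible still to meet: €4,200 − €3,210 = €990.
The remaining €17,220 (= €18,210 − €990) moves to the copay.
Copay on this service: €40.
So the patient owes €990 + €40 = €1,030 before any cap.
Year-to-date out-of-pocket becomes €3,210 + €1,030 = €4,240, still under the €14,500 maximum, so no cap applies.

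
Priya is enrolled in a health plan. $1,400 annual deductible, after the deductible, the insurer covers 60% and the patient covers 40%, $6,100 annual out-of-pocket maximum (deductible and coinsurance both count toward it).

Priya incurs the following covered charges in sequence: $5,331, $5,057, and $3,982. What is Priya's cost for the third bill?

Bill 1, $5,331: $1,400 finishes the deductible; $3,931 goes to coinsurance; 40% of $3,931 = $1,572.40. Patient owes $2,972.40 (running OOP $2,972.40).
Bill 2, $5,057: deductible already satisfied, so patient's share is 40% × $5,057 = $2,022.80. Patient owes $2,022.80 (running OOP $4,995.20).
Bill 3, $3,982: deductible met; 40% of $3,982 = $1,592.80. Adding that to $4,995.20 gives $6,588, past the $6,100 cap; patient pays only $6,100 − $4,995.20 = $1,104.80.

$1,104.80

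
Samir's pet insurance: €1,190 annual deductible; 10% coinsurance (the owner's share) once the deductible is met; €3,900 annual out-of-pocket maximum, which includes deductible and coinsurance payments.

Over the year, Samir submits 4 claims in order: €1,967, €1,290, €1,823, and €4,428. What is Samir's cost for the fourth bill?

€442.80

Bill 1, €1,967: €1,190 to deductible, leaving €777; coinsurance €777 × 10% = €77.70. Owner pays €1,267.70; OOP now €1,267.70.
Bill 2, €1,290: deductible already satisfied, so owner's share is 10% × €1,290 = €129. Cost to owner: €129. OOP to date €1,396.70.
Bill 3, €1,823: deductible met; 10% of €1,823 = €182.30. Owner owes €182.30 (running OOP €1,579).
Bill 4, €4,428: deductible met; 10% of €4,428 = €442.80. Owner pays €442.80; OOP now €2,021.80.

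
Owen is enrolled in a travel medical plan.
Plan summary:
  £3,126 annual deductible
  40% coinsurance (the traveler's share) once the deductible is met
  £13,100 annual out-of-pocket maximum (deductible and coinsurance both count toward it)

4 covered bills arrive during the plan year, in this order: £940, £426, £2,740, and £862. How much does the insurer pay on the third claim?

£588

Claim 1 (£940): fully absorbed by the deductible. Traveler pays £940; OOP now £940. Insurer: £940 − £940 = £0.
Claim 2 (£426): fully absorbed by the deductible. Cost to traveler: £426. OOP to date £1,366. Plan pays £426 − £426 = £0.
Claim 3 (£2,740): £1,760 to deductible, leaving £980; coinsurance £980 × 40% = £392. Traveler pays £2,152; OOP now £3,518. Plan pays £2,740 − £2,152 = £588.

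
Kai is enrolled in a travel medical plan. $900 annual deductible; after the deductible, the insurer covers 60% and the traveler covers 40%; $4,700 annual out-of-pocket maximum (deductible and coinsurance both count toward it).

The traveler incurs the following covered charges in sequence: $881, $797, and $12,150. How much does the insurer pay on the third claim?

$8,661.20

Bill 1, $881: fully absorbed by the deductible. Traveler owes $881 (running OOP $881). Plan pays $881 − $881 = $0.
Bill 2, $797: deductible takes $19, $778 remains; coinsurance $778 × 40% = $311.20. Traveler owes $330.20 (running OOP $1,211.20). Plan pays $797 − $330.20 = $466.80.
Bill 3, $12,150: deductible met; 40% of $12,150 = $4,860. Adding that to $1,211.20 gives $6,071.20, past the $4,700 cap; traveler pays only $4,700 − $1,211.20 = $3,488.80. Plan pays $12,150 − $3,488.80 = $8,661.20.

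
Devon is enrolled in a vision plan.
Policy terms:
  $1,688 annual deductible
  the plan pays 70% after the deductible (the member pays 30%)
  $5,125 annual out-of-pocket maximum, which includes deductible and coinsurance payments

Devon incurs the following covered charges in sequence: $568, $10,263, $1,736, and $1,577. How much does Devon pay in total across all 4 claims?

Claim 1 — $568: fully absorbed by the deductible. Member owes $568 (running OOP $568).
Claim 2 — $10,263: deductible takes $1,120, $9,143 remains; member's 30% is $2,742.90. Cost to member: $3,862.90. OOP to date $4,430.90.
Claim 3 — $1,736: 30% coinsurance on $1,736 = $520.80. Member owes $520.80 (running OOP $4,951.70).
Claim 4 — $1,577: 30% coinsurance on $1,577 = $473.10. Adding that to $4,951.70 gives $5,424.80, past the $5,125 cap; member pays only $5,125 − $4,951.70 = $173.30.
Total paid by the member: $568 + $3,862.90 + $520.80 + $173.30 = $5,125.

$5,125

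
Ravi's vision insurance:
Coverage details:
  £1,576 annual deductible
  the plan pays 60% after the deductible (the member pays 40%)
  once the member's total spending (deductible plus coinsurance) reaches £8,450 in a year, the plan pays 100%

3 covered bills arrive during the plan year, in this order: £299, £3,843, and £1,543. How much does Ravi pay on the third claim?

#1 (£299): all of it applies to the deductible. Member owes £299 (running OOP £299).
#2 (£3,843): £1,277 to deductible, leaving £2,566; 40% of £2,566 = £1,026.40. Cost to member: £2,303.40. OOP to date £2,602.40.
#3 (£1,543): deductible met; 40% of £1,543 = £617.20. Member owes £617.20 (running OOP £3,219.60).

£617.20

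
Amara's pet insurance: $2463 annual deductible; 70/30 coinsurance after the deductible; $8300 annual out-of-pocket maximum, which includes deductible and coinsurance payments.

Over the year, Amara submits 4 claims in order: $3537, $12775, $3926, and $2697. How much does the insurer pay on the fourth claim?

$2192.50

Claim 1 — $3537: deductible takes $2463, $1074 remains; 30% of $1074 = $322.20. Owner owes $2785.20 (running OOP $2785.20). Plan pays $3537 − $2785.20 = $751.80.
Claim 2 — $12775: 30% coinsurance on $12775 = $3832.50. Owner pays $3832.50; OOP now $6617.70. Insurer: $12775 − $3832.50 = $8942.50.
Claim 3 — $3926: 30% coinsurance on $3926 = $1177.80. Owner pays $1177.80; OOP now $7795.50. Insurer: $3926 − $1177.80 = $2748.20.
Claim 4 — $2697: deductible already satisfied, so owner's share is 30% × $2697 = $809.10. Adding that to $7795.50 gives $8604.60, past the $8300 cap; owner pays only $8300 − $7795.50 = $504.50. Plan pays $2697 − $504.50 = $2192.50.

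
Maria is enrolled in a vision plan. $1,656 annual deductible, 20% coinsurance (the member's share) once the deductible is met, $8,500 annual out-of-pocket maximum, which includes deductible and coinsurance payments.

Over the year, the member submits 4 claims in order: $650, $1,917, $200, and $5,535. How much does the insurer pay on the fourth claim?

#1 ($650): entire amount goes to the deductible. Member pays $650; OOP now $650. Insurer: $650 − $650 = $0.
#2 ($1,917): deductible takes $1,006, $911 remains; member's 20% is $182.20. Member pays $1,188.20; OOP now $1,838.20. Plan pays $1,917 − $1,188.20 = $728.80.
#3 ($200): deductible already satisfied, so member's share is 20% × $200 = $40. Member owes $40 (running OOP $1,878.20). Plan pays $200 − $40 = $160.
#4 ($5,535): deductible already satisfied, so member's share is 20% × $5,535 = $1,107. Cost to member: $1,107. OOP to date $2,985.20. Insurer: $5,535 − $1,107 = $4,428.

$4,428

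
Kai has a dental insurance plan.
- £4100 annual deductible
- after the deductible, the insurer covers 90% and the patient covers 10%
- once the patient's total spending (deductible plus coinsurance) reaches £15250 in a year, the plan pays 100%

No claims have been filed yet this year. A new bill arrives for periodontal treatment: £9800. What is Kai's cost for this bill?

£4670

Deductible not yet touched, so the first £4100 of the bill goes to the deductible.
That leaves £9800 − £4100 = £5700 for coinsurance.
Patient's 10% share of £5700 is £570.
Patient responsibility before any cap: £4100 + £570 = £4670.
Total out-of-pocket so far would be £0 + £4670 = £4670, below the £15250 cap — no reduction.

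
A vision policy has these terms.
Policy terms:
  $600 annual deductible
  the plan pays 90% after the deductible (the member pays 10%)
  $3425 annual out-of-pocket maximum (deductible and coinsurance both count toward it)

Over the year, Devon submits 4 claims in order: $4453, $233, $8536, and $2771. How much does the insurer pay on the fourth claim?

$2493.90

Claim 1 ($4453): deductible takes $600, $3853 remains; 10% of $3853 = $385.30. Member pays $985.30; OOP now $985.30. Insurer: $4453 − $985.30 = $3467.70.
Claim 2 ($233): 10% coinsurance on $233 = $23.30. Member owes $23.30 (running OOP $1008.60). Plan pays $233 − $23.30 = $209.70.
Claim 3 ($8536): deductible already satisfied, so member's share is 10% × $8536 = $853.60. Member owes $853.60 (running OOP $1862.20). Plan pays $8536 − $853.60 = $7682.40.
Claim 4 ($2771): deductible met; 10% of $2771 = $277.10. Cost to member: $277.10. OOP to date $2139.30. Plan pays $2771 − $277.10 = $2493.90.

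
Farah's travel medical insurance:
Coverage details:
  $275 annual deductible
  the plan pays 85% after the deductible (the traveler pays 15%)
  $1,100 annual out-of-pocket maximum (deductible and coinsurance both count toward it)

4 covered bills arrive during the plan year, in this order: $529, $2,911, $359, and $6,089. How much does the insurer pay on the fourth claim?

#1 ($529): $275 to deductible, leaving $254; coinsurance $254 × 15% = $38.10. Traveler pays $313.10; OOP now $313.10. Insurer: $529 − $313.10 = $215.90.
#2 ($2,911): deductible met; 15% of $2,911 = $436.65. Cost to traveler: $436.65. OOP to date $749.75. Insurer: $2,911 − $436.65 = $2,474.35.
#3 ($359): deductible met; 15% of $359 = $53.85. Traveler pays $53.85; OOP now $803.60. Plan pays $359 − $53.85 = $305.15.
#4 ($6,089): 15% coinsurance on $6,089 = $913.35. OOP would hit $1,716.95 > $1,100, so the cap limits the traveler to $1,100 − $803.60 = $296.40. Insurer: $6,089 − $296.40 = $5,792.60.

$5,792.60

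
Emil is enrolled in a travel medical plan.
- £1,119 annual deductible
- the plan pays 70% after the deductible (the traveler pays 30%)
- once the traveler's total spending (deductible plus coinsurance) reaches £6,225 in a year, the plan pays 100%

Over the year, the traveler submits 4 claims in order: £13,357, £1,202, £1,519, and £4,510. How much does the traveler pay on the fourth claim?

Bill 1, £13,357: deductible takes £1,119, £12,238 remains; coinsurance £12,238 × 30% = £3,671.40. Traveler pays £4,790.40; OOP now £4,790.40.
Bill 2, £1,202: 30% coinsurance on £1,202 = £360.60. Traveler owes £360.60 (running OOP £5,151).
Bill 3, £1,519: deductible already satisfied, so traveler's share is 30% × £1,519 = £455.70. Traveler owes £455.70 (running OOP £5,606.70).
Bill 4, £4,510: deductible already satisfied, so traveler's share is 30% × £4,510 = £1,353. Adding that to £5,606.70 gives £6,959.70, past the £6,225 cap; traveler pays only £6,225 − £5,606.70 = £618.30.

£618.30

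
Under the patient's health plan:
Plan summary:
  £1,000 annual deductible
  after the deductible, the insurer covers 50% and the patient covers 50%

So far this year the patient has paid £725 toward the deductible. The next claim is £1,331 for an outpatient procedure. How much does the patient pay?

£725 of the £1,000 deductible is already met, leaving £275.
The remaining £1,056 (= £1,331 − £275) moves to coinsurance.
Coinsurance: £1,056 × 50% = £528.
Patient responsibility: £275 + £528 = £803.

£803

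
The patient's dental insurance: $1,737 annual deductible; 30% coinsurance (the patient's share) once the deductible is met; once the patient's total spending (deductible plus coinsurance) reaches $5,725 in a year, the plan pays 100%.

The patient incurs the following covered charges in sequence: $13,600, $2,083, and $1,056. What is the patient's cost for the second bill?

Claim 1 ($13,600): $1,737 to deductible, leaving $11,863; coinsurance $11,863 × 30% = $3,558.90. Cost to patient: $5,295.90. OOP to date $5,295.90.
Claim 2 ($2,083): deductible already satisfied, so patient's share is 30% × $2,083 = $624.90. That would push OOP to $5,920.80, over the $5,725 cap, so patient pays $5,725 − $5,295.90 = $429.10.

$429.10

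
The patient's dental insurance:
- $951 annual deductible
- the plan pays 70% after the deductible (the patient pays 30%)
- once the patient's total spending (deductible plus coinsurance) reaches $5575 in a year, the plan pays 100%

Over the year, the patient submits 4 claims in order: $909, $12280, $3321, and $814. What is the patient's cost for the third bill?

$952.60

Claim 1 ($909): entire amount goes to the deductible. Patient pays $909; OOP now $909.
Claim 2 ($12280): $42 to deductible, leaving $12238; 30% of $12238 = $3671.40. Cost to patient: $3713.40. OOP to date $4622.40.
Claim 3 ($3321): 30% coinsurance on $3321 = $996.30. OOP would hit $5618.70 > $5575, so the cap limits the patient to $5575 − $4622.40 = $952.60.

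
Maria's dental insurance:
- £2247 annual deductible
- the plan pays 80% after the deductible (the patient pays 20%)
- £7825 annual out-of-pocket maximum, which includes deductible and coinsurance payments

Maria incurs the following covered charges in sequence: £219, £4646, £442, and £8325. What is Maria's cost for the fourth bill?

£1665

#1 (£219): entire amount goes to the deductible. Cost to patient: £219. OOP to date £219.
#2 (£4646): £2028 finishes the deductible; £2618 goes to coinsurance; coinsurance £2618 × 20% = £523.60. Cost to patient: £2551.60. OOP to date £2770.60.
#3 (£442): 20% coinsurance on £442 = £88.40. Patient owes £88.40 (running OOP £2859).
#4 (£8325): deductible met; 20% of £8325 = £1665. Patient owes £1665 (running OOP £4524).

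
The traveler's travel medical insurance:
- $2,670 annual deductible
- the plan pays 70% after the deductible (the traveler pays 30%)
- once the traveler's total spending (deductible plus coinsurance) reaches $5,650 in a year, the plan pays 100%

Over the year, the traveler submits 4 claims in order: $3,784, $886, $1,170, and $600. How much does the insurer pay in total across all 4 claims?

Claim 1 — $3,784: $2,670 finishes the deductible; $1,114 goes to coinsurance; 30% of $1,114 = $334.20. Cost to traveler: $3,004.20. OOP to date $3,004.20. Plan pays $3,784 − $3,004.20 = $779.80.
Claim 2 — $886: 30% coinsurance on $886 = $265.80. Cost to traveler: $265.80. OOP to date $3,270. Insurer: $886 − $265.80 = $620.20.
Claim 3 — $1,170: 30% coinsurance on $1,170 = $351. Traveler owes $351 (running OOP $3,621). Insurer: $1,170 − $351 = $819.
Claim 4 — $600: deductible already satisfied, so traveler's share is 30% × $600 = $180. Traveler owes $180 (running OOP $3,801). Insurer: $600 − $180 = $420.
Insurer total = bills − traveler's total = $6,440 − $3,801 = $2,639.

$2,639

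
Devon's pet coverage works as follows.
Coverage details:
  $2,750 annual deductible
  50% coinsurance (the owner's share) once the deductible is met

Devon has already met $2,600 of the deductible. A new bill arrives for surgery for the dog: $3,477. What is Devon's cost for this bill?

Remaining deductible: $2,750 − $2,600 = $150.
That leaves $3,477 − $150 = $3,327 for coinsurance.
50% of $3,327 = $1,663.50 falls to the owner.
Owner responsibility: $150 + $1,663.50 = $1,813.50.

$1,813.50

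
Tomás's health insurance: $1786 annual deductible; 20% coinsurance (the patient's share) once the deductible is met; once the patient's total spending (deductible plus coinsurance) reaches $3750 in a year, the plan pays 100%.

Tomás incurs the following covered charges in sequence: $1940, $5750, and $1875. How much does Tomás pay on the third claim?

#1 ($1940): $1786 to deductible, leaving $154; coinsurance $154 × 20% = $30.80. Patient owes $1816.80 (running OOP $1816.80).
#2 ($5750): 20% coinsurance on $5750 = $1150. Patient pays $1150; OOP now $2966.80.
#3 ($1875): deductible already satisfied, so patient's share is 20% × $1875 = $375. Patient owes $375 (running OOP $3341.80).

$375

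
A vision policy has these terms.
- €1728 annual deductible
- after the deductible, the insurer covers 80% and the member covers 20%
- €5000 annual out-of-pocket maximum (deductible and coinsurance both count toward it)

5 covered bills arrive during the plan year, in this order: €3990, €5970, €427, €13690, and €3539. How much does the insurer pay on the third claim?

Claim 1 — €3990: deductible takes €1728, €2262 remains; member's 20% is €452.40. Cost to member: €2180.40. OOP to date €2180.40. Plan pays €3990 − €2180.40 = €1809.60.
Claim 2 — €5970: deductible already satisfied, so member's share is 20% × €5970 = €1194. Member pays €1194; OOP now €3374.40. Plan pays €5970 − €1194 = €4776.
Claim 3 — €427: deductible met; 20% of €427 = €85.40. Member pays €85.40; OOP now €3459.80. Plan pays €427 − €85.40 = €341.60.

€341.60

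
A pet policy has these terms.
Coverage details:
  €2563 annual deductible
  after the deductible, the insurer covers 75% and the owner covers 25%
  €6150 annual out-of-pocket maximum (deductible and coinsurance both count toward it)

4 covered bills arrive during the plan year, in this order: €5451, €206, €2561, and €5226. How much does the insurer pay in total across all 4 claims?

€8160.75

Claim 1 (€5451): €2563 finishes the deductible; €2888 goes to coinsurance; owner's 25% is €722. Cost to owner: €3285. OOP to date €3285. Insurer: €5451 − €3285 = €2166.
Claim 2 (€206): deductible already satisfied, so owner's share is 25% × €206 = €51.50. Owner pays €51.50; OOP now €3336.50. Insurer: €206 − €51.50 = €154.50.
Claim 3 (€2561): deductible already satisfied, so owner's share is 25% × €2561 = €640.25. Owner pays €640.25; OOP now €3976.75. Plan pays €2561 − €640.25 = €1920.75.
Claim 4 (€5226): deductible already satisfied, so owner's share is 25% × €5226 = €1306.50. Owner owes €1306.50 (running OOP €5283.25). Insurer: €5226 − €1306.50 = €3919.50.
Insurer total = bills − owner's total = €13444 − €5283.25 = €8160.75.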